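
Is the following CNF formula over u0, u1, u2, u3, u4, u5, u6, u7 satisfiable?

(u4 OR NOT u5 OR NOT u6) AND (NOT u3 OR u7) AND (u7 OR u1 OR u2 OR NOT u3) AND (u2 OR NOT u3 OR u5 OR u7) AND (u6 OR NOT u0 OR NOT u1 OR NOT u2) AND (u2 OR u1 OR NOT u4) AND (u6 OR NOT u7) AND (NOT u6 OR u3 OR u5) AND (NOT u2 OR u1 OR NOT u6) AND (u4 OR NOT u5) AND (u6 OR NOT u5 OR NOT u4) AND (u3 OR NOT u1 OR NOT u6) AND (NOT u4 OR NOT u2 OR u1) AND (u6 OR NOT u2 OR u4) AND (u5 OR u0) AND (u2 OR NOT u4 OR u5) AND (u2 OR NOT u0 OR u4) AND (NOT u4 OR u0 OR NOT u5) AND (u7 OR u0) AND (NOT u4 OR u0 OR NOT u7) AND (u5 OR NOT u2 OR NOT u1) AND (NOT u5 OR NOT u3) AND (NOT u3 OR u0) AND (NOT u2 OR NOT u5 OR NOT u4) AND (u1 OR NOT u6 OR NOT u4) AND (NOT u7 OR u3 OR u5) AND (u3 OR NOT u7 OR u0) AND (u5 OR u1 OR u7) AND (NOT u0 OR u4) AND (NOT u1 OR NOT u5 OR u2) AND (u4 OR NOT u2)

No

Branch on u3: set u3 = false.
Branch on u6: set u6 = true.
Unit clause (u5) forces u5 = true.
Unit clause (u4) forces u4 = true.
Unit clause (NOT u1) forces u1 = false.
But (u1) is also a unit clause — contradiction.
So u6 must be the other value — set u6 = false.
Unit clause (NOT u7) forces u7 = false.
Unit clause (u0) forces u0 = true.
Unit clause (u4) forces u4 = true.
Unit clause (NOT u5) forces u5 = false.
Unit clause (u2) forces u2 = true.
Unit clause (NOT u1) forces u1 = false.
But (u1) is also a unit clause — contradiction.
Both values of u6 lead to a conflict.
So u3 must be the other value — set u3 = true.
Unit clause (u7) forces u7 = true.
Unit clause (u6) forces u6 = true.
Unit clause (NOT u5) forces u5 = false.
Unit clause (u0) forces u0 = true.
Unit clause (u4) forces u4 = true.
Unit clause (u2) forces u2 = true.
Unit clause (u1) forces u1 = true.
But (NOT u1) is also a unit clause — contradiction.
Both values of u3 lead to a conflict.
No assignment satisfies every clause.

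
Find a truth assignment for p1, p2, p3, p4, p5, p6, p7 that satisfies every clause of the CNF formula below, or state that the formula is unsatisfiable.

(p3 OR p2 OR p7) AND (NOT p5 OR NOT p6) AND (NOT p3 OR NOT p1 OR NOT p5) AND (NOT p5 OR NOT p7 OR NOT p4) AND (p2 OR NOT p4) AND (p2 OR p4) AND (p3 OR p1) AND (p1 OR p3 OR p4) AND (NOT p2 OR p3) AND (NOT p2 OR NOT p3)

Case p5 = false:
Case p2 = true:
From the singleton clause (p3), p3 = true.
That conflicts with the unit clause (NOT p3).
So p2 must be the other value — set p2 = false.
From the singleton clause (NOT p4), p4 = false.
That conflicts with the unit clause (p4).
Neither p2 = true nor p2 = false works.
So p5 must be the other value — set p5 = true.
From the singleton clause (NOT p6), p6 = false.
Case p3 = false:
From the singleton clause (p1), p1 = true.
From the singleton clause (NOT p2), p2 = false.
From the singleton clause (p7), p7 = true.
From the singleton clause (NOT p4), p4 = false.
That conflicts with the unit clause (p4).
So p3 must be the other value — set p3 = true.
From the singleton clause (NOT p1), p1 = false.
From the singleton clause (NOT p2), p2 = false.
From the singleton clause (NOT p4), p4 = false.
That conflicts with the unit clause (p4).
Neither p3 = true nor p3 = false works.
Neither p5 = true nor p5 = false works.

UNSATISFIABLE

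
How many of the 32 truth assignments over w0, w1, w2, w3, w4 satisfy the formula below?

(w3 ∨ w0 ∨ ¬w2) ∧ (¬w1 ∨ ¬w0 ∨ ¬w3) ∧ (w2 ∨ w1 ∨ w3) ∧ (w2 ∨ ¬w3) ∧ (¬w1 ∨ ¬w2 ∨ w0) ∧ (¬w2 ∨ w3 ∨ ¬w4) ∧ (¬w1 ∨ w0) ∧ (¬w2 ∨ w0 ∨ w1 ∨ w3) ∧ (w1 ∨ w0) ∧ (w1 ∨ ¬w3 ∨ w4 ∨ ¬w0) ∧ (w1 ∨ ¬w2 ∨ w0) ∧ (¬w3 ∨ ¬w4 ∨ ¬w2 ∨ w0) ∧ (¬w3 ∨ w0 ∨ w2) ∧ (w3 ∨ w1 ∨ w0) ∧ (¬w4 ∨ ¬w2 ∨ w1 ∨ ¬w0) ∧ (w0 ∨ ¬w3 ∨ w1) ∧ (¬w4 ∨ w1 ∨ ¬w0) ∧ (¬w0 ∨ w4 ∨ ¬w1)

2

There are 2^5 = 32 truth assignments over (w0, w1, w2, w3, w4).
Split on w4. With w4 = True, the clauses containing w4 are satisfied and ¬w4 drops from the rest; 1 of the 2^4 = 16 assignments to the other variables satisfy what remains.
With w4 = False, by the same count on the reduced clause set, 1 assignment works.
Total: 1 + 1 = 2.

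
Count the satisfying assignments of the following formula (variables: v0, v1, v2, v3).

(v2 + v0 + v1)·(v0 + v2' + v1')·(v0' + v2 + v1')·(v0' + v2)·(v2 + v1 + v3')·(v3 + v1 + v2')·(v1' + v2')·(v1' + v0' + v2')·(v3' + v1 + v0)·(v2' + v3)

There are 2^4 = 16 truth assignments over (v0, v1, v2, v3).
Check each against the 10 clauses (columns in the order v0, v1, v2, v3):
  F F F F  ✗ fails (v2 + v0 + v1)
  F F F T  ✗ fails (v2 + v0 + v1)
  F F T F  ✗ fails (v3 + v1 + v2')
  F F T T  ✗ fails (v3' + v1 + v0)
  F T F F  ✓ satisfies all
  F T F T  ✓ satisfies all
  F T T F  ✗ fails (v0 + v2' + v1')
  F T T T  ✗ fails (v0 + v2' + v1')
  T F F F  ✗ fails (v0' + v2)
  T F F T  ✗ fails (v0' + v2)
  T F T F  ✗ fails (v3 + v1 + v2')
  T F T T  ✓ satisfies all
  T T F F  ✗ fails (v0' + v2 + v1')
  T T F T  ✗ fails (v0' + v2 + v1')
  T T T F  ✗ fails (v1' + v2')
  T T T T  ✗ fails (v1' + v2')
3 of the 16 rows are models.

3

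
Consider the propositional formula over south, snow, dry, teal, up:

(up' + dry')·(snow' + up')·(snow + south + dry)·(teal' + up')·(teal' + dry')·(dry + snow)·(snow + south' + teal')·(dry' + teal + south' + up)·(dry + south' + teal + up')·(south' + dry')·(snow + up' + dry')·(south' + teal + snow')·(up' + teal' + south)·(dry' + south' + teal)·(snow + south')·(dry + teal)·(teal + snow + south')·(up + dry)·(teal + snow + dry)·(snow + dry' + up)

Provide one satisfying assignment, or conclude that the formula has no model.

south: 0; snow: 1; dry: 1; teal: 0; up: 0

Case up = 0:
(dry) alone gives dry = 1.
(teal') alone gives teal = 0.
(south') alone gives south = 0.
(snow) alone gives snow = 1.
Every clause now holds.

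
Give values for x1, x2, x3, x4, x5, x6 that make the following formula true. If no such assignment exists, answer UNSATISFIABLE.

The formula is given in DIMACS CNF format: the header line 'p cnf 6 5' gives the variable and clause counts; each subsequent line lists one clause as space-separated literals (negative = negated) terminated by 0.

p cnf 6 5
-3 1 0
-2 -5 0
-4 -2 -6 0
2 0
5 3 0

The clause (x2) is unit, so x2 = True.
The clause (¬x5) is unit, so x5 = False.
The clause (x3) is unit, so x3 = True.
The clause (x1) is unit, so x1 = True.
Try x4 = False.
No clause remains; x6 is free.

x1: True, x2: True, x3: True, x4: False, x5: False, x6: False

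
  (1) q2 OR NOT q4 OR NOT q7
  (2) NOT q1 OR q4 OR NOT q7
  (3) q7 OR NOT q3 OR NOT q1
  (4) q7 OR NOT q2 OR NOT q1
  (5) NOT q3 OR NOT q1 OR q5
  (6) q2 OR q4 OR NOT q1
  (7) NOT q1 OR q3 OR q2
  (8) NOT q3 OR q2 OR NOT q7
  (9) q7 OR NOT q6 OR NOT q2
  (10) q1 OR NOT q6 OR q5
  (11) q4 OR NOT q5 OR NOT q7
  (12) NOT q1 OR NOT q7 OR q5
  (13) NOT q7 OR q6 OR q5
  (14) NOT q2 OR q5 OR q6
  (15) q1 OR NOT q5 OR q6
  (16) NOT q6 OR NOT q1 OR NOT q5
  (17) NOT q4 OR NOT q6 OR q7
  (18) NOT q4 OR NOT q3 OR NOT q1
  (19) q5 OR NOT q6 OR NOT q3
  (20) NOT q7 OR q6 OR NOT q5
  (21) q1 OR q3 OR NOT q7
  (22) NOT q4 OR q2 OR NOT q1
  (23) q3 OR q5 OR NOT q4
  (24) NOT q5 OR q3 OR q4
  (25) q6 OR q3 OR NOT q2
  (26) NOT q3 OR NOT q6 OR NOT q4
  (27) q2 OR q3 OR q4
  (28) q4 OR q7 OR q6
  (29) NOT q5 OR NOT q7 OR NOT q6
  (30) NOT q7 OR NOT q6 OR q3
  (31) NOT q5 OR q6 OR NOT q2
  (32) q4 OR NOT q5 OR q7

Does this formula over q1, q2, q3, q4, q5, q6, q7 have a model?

Try q2 = false.
Try q4 = true.
From the singleton clause (NOT q7), q7 = false.
From the singleton clause (NOT q6), q6 = false.
From the singleton clause (NOT q1), q1 = false.
From the singleton clause (NOT q5), q5 = false.
From the singleton clause (q3), q3 = true.
This assignment satisfies each clause.
A satisfying assignment: q1=false,  q2=false,  q3=true,  q4=true,  q5=false,  q6=false,  q7=false.

Yes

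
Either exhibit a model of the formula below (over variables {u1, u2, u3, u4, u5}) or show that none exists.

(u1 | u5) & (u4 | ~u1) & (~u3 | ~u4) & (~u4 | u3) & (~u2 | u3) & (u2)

Unit clause (u2) forces u2 = 1.
Unit clause (u3) forces u3 = 1.
Unit clause (~u4) forces u4 = 0.
Unit clause (~u1) forces u1 = 0.
Unit clause (u5) forces u5 = 1.
Every clause now holds.

u1: 0; u2: 1; u3: 1; u4: 0; u5: 1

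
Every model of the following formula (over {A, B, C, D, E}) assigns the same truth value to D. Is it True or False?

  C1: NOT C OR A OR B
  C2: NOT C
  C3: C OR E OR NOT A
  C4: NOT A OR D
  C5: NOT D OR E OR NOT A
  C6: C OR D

True

Suppose D = false.
(NOT C) alone gives C = false.
But (C) is also a unit clause — contradiction.
So every satisfying assignment has D = True.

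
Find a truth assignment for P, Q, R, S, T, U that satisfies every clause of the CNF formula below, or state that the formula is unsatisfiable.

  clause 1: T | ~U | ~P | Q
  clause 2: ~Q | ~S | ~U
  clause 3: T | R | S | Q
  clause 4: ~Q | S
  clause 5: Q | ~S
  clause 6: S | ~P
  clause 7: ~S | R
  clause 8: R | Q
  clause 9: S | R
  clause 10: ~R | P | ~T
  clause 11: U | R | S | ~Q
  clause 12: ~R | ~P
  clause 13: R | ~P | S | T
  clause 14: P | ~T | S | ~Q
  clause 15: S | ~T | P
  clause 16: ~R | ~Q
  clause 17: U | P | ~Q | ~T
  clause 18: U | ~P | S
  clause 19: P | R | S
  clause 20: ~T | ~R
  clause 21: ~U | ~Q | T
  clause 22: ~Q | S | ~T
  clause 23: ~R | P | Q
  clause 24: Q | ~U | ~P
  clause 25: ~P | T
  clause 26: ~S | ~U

Suppose Q = 0.
From the singleton clause (~S), S = 0.
From the singleton clause (~P), P = 0.
From the singleton clause (R), R = 1.
That conflicts with the unit clause (~R).
Undo Q and try Q = 1.
From the singleton clause (S), S = 1.
From the singleton clause (~U), U = 0.
From the singleton clause (R), R = 1.
That conflicts with the unit clause (~R).
Either choice for Q ends in contradiction.

UNSATISFIABLE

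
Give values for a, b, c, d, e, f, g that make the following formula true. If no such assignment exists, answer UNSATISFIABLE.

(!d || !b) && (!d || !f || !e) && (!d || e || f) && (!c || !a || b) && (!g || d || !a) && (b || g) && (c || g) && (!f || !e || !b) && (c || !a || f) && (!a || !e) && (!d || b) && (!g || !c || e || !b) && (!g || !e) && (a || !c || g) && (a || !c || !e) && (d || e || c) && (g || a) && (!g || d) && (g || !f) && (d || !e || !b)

a ↦ true; b ↦ true; c ↦ true; d ↦ false; e ↦ false; f ↦ false; g ↦ false

Suppose d = false.
(!g) alone gives g = false.
(b) alone gives b = true.
(c) alone gives c = true.
(a) alone gives a = true.
(!e) alone gives e = false.
(!f) alone gives f = false.
This assignment satisfies each clause.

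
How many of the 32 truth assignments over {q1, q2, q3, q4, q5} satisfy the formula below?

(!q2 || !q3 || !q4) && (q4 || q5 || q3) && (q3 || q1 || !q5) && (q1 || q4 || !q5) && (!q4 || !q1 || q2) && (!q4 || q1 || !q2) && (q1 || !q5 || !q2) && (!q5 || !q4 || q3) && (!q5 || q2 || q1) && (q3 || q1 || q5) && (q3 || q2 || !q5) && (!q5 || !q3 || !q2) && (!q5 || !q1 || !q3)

There are 2^5 = 32 truth assignments over (q1, q2, q3, q4, q5).
Split on q4. With q4 = true, the clauses containing q4 are satisfied and !q4 drops from the rest; 2 of the 2^4 = 16 assignments to the other variables satisfy what remains.
With q4 = false, by the same count on the reduced clause set, 5 assignments work.
(One model: q1=F, q2=F, q3=T, q4=F, q5=F.)
Total: 2 + 5 = 7.

7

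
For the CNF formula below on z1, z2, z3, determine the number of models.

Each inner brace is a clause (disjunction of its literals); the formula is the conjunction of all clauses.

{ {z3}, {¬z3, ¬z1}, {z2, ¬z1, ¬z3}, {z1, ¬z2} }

There are 2^3 = 8 truth assignments over (z1, z2, z3).
Check each against the 4 clauses (columns in the order z1, z2, z3):
  F F F  ✗ fails (z3)
  F F T  ✓ satisfies all
  F T F  ✗ fails (z3)
  F T T  ✗ fails (z1 ∨ ¬z2)
  T F F  ✗ fails (z3)
  T F T  ✗ fails (¬z3 ∨ ¬z1)
  T T F  ✗ fails (z3)
  T T T  ✗ fails (¬z3 ∨ ¬z1)
1 of the 8 rows is a model.

1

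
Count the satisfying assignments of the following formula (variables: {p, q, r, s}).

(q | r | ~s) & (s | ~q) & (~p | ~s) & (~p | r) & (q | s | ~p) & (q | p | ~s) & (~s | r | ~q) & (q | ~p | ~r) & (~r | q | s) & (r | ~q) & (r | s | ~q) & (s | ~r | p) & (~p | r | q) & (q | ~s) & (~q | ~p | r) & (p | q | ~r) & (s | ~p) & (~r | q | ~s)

2

There are 2^4 = 16 truth assignments over (p, q, r, s).
Split on p. With p = 1, the clauses containing p are satisfied and ~p drops from the rest; 0 of the 2^3 = 8 assignments to the other variables satisfy what remains.
With p = 0, by the same count on the reduced clause set, 2 assignments work.
(One model: p=F, q=F, r=F, s=F.)
Total: 0 + 2 = 2.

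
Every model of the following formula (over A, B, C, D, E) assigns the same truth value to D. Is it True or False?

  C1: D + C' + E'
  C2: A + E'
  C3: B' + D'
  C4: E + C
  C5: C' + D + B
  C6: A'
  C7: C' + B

False

Suppose D = 1.
The clause (B') is unit, so B = 0.
The clause (A') is unit, so A = 0.
The clause (E') is unit, so E = 0.
The clause (C) is unit, so C = 1.
But (C') is also a unit clause — contradiction.
So every satisfying assignment has D = False.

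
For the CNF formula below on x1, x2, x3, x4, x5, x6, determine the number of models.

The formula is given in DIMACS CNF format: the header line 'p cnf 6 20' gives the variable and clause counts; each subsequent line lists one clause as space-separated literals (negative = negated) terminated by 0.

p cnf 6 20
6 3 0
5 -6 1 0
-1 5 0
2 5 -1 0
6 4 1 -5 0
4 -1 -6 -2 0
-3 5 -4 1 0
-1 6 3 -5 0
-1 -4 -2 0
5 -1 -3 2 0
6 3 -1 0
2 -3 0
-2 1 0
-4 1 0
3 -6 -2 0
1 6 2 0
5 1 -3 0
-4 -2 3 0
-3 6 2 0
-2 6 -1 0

3

There are 2^6 = 64 truth assignments over (x1, x2, x3, x4, x5, x6).
Split on x1. With x1 = True, the clauses containing x1 are satisfied and ¬x1 drops from the rest; 2 of the 2^5 = 32 assignments to the other variables satisfy what remains.
With x1 = False, by the same count on the reduced clause set, 1 assignment works.
Total: 2 + 1 = 3.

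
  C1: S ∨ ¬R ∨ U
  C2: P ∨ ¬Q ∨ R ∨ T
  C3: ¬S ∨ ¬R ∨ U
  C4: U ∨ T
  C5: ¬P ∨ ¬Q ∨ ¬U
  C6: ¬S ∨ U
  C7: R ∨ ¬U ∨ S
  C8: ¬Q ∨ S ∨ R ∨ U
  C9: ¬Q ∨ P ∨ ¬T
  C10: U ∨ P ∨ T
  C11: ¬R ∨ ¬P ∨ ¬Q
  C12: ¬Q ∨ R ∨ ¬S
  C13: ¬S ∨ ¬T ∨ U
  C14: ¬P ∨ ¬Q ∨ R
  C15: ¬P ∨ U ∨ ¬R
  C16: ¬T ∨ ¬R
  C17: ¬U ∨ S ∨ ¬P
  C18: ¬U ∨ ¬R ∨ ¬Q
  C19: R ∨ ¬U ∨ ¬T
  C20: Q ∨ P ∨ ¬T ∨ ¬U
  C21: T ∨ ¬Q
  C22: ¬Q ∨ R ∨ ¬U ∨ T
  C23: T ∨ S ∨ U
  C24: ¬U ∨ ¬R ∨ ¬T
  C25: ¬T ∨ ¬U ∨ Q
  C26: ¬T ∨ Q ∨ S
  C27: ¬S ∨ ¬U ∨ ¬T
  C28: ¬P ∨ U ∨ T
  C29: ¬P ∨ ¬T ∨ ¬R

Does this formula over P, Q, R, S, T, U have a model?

Satisfiable

Try U = True.
Try P = True.
The clause (¬Q) is unit, so Q = False.
The clause (S) is unit, so S = True.
The clause (¬T) is unit, so T = False.
All clauses hold; R can take either value.
A satisfying assignment: P ↦ True; Q ↦ False; R ↦ True; S ↦ True; T ↦ False; U ↦ True.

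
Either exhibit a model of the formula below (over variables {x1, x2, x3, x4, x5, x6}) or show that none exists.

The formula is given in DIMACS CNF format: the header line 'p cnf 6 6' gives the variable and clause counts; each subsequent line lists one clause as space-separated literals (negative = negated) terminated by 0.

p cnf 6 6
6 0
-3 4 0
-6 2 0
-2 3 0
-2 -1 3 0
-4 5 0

(x6) alone gives x6 = True.
(x2) alone gives x2 = True.
(x3) alone gives x3 = True.
(x4) alone gives x4 = True.
(x5) alone gives x5 = True.
All clauses hold; x1 can take either value.

x1=False; x2=True; x3=True; x4=True; x5=True; x6=True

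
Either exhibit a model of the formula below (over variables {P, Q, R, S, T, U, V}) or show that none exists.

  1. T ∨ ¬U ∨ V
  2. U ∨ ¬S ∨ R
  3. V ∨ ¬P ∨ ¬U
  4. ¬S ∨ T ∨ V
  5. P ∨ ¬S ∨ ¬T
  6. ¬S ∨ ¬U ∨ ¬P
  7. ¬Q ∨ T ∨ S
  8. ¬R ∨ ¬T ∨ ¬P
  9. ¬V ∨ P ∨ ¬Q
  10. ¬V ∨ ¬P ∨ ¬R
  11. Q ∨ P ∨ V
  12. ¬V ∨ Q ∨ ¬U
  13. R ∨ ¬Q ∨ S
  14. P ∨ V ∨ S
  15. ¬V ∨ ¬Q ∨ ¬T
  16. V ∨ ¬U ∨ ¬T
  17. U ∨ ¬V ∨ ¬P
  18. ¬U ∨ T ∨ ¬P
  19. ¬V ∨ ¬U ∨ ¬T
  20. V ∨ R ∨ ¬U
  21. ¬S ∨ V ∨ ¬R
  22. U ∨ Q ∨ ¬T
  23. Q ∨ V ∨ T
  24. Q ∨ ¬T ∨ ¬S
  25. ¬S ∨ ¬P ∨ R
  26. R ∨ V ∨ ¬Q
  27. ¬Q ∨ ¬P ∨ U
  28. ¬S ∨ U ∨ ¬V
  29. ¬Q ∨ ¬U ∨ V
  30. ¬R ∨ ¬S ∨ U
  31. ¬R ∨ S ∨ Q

Suppose T = False.
Suppose U = False.
Suppose S = False.
The clause (¬Q) is unit, so Q = False.
The clause (V) is unit, so V = True.
The clause (¬P) is unit, so P = False.
The clause (¬R) is unit, so R = False.
All clauses are satisfied.

P ↦ False,  Q ↦ False,  R ↦ False,  S ↦ False,  T ↦ False,  U ↦ False,  V ↦ True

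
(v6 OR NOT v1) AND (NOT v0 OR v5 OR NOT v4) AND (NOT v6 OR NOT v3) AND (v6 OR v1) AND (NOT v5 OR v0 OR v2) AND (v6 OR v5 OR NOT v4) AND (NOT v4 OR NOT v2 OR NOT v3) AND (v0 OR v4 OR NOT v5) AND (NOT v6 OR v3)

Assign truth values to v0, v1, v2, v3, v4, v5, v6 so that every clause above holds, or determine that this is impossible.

UNSATISFIABLE

Branch on v6: set v6 = true.
Unit clause (NOT v3) forces v3 = false.
But (v3) is also a unit clause — contradiction.
Undo v6 and try v6 = false.
Unit clause (NOT v1) forces v1 = false.
But (v1) is also a unit clause — contradiction.
Both values of v6 lead to a conflict.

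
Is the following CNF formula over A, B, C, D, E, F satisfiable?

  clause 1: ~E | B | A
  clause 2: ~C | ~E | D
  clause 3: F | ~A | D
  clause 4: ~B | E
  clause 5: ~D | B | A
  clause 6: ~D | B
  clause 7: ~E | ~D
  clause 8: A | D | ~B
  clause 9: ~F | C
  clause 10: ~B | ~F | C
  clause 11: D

(D) alone gives D = 1.
(B) alone gives B = 1.
(E) alone gives E = 1.
But (~E) is also a unit clause — contradiction.
No assignment satisfies every clause.

No, unsatisfiable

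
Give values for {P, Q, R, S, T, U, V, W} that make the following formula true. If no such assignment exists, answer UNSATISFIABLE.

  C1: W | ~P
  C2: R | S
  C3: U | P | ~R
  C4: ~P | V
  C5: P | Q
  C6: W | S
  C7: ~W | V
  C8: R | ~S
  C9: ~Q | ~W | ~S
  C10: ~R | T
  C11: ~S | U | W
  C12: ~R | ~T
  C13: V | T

UNSATISFIABLE

Suppose W = 1.
Unit clause (V) forces V = 1.
Suppose R = 1.
Unit clause (T) forces T = 1.
Now (~T) is unsatisfied and unit — conflict.
So R must be the other value — set R = 0.
Unit clause (S) forces S = 1.
Now (~S) is unsatisfied and unit — conflict.
Neither R = 1 nor R = 0 works.
So W must be the other value — set W = 0.
Unit clause (~P) forces P = 0.
Unit clause (Q) forces Q = 1.
Unit clause (S) forces S = 1.
Unit clause (R) forces R = 1.
Unit clause (U) forces U = 1.
Unit clause (T) forces T = 1.
Now (~T) is unsatisfied and unit — conflict.
Neither W = 1 nor W = 0 works.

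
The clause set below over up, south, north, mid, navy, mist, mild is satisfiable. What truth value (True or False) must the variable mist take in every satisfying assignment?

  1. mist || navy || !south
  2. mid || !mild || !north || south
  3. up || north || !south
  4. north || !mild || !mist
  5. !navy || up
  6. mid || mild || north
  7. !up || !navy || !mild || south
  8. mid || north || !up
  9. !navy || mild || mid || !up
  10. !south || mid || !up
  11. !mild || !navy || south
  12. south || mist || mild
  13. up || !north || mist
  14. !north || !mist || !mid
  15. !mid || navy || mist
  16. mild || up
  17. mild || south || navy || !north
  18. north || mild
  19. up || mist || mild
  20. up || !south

Suppose mist = true.
Try north = true.
The clause (!mid) is unit, so mid = false.
Try mild = false.
The clause (up) is unit, so up = true.
The clause (!navy) is unit, so navy = false.
The clause (!south) is unit, so south = false.
Now (south) is unsatisfied and unit — conflict.
That branch fails; take mild = true instead.
The clause (south) is unit, so south = true.
The clause (!up) is unit, so up = false.
Now (up) is unsatisfied and unit — conflict.
Either choice for mild ends in contradiction.
That branch fails; take north = false instead.
The clause (!mild) is unit, so mild = false.
Now (mild) is unsatisfied and unit — conflict.
Either choice for north ends in contradiction.
So every satisfying assignment has mist = False.

False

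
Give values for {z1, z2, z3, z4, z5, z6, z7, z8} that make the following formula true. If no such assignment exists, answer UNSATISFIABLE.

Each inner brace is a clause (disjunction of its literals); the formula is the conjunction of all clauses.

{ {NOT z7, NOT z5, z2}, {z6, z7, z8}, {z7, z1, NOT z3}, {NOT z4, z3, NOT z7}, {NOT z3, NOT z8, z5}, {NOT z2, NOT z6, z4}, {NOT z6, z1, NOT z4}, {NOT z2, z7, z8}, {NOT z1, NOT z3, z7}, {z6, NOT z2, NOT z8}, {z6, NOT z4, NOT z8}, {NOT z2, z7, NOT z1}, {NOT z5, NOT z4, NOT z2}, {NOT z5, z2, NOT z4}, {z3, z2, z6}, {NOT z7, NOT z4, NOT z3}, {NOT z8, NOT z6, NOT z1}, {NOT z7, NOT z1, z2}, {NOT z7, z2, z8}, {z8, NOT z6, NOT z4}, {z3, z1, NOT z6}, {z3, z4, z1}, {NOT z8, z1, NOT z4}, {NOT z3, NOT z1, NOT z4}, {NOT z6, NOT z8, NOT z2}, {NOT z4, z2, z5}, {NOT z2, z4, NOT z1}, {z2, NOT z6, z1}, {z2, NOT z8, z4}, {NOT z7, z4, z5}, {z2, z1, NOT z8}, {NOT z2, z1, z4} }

Branch on z7: set z7 = false.
Branch on z6: set z6 = true.
Branch on z1: set z1 = true.
From the singleton clause (NOT z3), z3 = false.
From the singleton clause (NOT z2), z2 = false.
From the singleton clause (NOT z8), z8 = false.
From the singleton clause (NOT z4), z4 = false.
All clauses hold; z5 can take either value.

z1: true,  z2: false,  z3: false,  z4: false,  z5: false,  z6: true,  z7: false,  z8: false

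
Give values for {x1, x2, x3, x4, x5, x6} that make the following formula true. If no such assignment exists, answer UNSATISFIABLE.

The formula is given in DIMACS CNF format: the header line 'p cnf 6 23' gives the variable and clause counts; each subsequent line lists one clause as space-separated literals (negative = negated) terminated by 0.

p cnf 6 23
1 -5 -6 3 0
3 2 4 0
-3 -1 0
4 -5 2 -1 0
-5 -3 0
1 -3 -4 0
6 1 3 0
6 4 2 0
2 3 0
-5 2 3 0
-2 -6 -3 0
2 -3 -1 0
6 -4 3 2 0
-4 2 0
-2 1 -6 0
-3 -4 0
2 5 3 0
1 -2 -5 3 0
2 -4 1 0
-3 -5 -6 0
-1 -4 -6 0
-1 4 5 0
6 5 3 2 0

x1=True; x2=True; x3=False; x4=False; x5=True; x6=True

Branch on x3: set x3 = False.
(x2) alone gives x2 = True.
Branch on x6: set x6 = True.
(x1) alone gives x1 = True.
(¬x4) alone gives x4 = False.
(x5) alone gives x5 = True.
All clauses are satisfied.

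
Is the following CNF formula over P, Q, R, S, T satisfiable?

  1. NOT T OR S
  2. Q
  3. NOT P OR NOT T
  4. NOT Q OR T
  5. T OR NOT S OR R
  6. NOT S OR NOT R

The clause (Q) is unit, so Q = true.
The clause (T) is unit, so T = true.
The clause (S) is unit, so S = true.
The clause (NOT P) is unit, so P = false.
The clause (NOT R) is unit, so R = false.
Every clause now holds.
A satisfying assignment: P=false,  Q=true,  R=false,  S=true,  T=true.

Yes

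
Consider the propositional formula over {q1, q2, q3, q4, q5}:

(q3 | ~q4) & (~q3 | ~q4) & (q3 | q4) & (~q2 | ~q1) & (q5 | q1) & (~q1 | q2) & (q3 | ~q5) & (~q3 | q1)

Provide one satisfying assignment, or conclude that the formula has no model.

UNSATISFIABLE

Branch on q3: set q3 = 1.
Unit clause (~q4) forces q4 = 0.
Unit clause (q1) forces q1 = 1.
Unit clause (~q2) forces q2 = 0.
But (q2) is also a unit clause — contradiction.
That branch fails; take q3 = 0 instead.
Unit clause (~q4) forces q4 = 0.
But (q4) is also a unit clause — contradiction.
Both values of q3 lead to a conflict.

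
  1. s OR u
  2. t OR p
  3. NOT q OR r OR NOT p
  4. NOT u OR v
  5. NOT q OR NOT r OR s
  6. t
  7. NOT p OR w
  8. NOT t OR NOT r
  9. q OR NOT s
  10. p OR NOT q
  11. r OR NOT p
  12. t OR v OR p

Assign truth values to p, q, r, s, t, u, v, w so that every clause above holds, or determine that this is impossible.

p: false,  q: false,  r: false,  s: false,  t: true,  u: true,  v: true,  w: false

Unit clause (t) forces t = true.
Unit clause (NOT r) forces r = false.
Unit clause (NOT p) forces p = false.
Unit clause (NOT q) forces q = false.
Unit clause (NOT s) forces s = false.
Unit clause (u) forces u = true.
Unit clause (v) forces v = true.
Every clause is now satisfied; w is unconstrained.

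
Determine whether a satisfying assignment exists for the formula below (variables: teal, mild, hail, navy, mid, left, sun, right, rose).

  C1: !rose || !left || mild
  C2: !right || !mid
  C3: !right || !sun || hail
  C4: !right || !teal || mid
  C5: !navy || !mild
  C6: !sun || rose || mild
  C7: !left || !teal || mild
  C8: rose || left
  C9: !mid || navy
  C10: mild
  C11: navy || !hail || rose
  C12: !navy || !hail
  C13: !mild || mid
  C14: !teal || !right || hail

Unit clause (mild) forces mild = true.
Unit clause (!navy) forces navy = false.
Unit clause (!mid) forces mid = false.
That conflicts with the unit clause (mid).
No assignment satisfies every clause.

No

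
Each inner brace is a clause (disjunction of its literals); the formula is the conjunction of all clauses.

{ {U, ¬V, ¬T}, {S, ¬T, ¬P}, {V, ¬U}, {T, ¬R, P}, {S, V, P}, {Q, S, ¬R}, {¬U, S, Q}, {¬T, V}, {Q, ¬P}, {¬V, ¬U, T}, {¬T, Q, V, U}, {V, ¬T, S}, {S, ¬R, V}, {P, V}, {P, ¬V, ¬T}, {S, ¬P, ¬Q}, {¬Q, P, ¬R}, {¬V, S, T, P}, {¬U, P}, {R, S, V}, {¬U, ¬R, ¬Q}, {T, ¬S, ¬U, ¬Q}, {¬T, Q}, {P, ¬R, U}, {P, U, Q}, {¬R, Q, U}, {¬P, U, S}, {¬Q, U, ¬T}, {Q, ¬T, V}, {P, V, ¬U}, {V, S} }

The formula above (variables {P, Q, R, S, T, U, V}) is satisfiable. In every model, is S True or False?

Suppose S = False.
The clause (V) is unit, so V = True.
Case U = True:
The clause (Q) is unit, so Q = True.
The clause (T) is unit, so T = True.
The clause (¬P) is unit, so P = False.
But (P) is also a unit clause — contradiction.
Backtrack on U: now try U = False.
The clause (¬T) is unit, so T = False.
The clause (P) is unit, so P = True.
But (¬P) is also a unit clause — contradiction.
Either choice for U ends in contradiction.
So every satisfying assignment has S = True.

True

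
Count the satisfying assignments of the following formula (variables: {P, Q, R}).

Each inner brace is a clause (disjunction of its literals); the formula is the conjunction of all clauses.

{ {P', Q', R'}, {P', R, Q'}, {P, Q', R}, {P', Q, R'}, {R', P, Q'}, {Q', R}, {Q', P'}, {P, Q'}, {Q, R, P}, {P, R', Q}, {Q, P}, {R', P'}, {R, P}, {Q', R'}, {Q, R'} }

1

There are 2^3 = 8 truth assignments over (P, Q, R).
Check each against the 15 clauses (columns in the order P, Q, R):
  F F F  ✗ fails (Q + R + P)
  F F T  ✗ fails (P + R' + Q)
  F T F  ✗ fails (P + Q' + R)
  F T T  ✗ fails (R' + P + Q')
  T F F  ✓ satisfies all
  T F T  ✗ fails (P' + Q + R')
  T T F  ✗ fails (P' + R + Q')
  T T T  ✗ fails (P' + Q' + R')
1 of the 8 rows is a model.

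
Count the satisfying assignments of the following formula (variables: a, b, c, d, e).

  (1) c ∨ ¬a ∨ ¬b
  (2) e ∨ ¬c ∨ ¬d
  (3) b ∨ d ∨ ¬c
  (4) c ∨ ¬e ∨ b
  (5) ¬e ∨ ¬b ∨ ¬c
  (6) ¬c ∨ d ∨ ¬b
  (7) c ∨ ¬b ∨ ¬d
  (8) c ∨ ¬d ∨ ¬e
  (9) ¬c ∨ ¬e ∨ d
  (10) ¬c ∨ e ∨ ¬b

There are 2^5 = 32 truth assignments over (a, b, c, d, e).
Split on b. With b = True, the clauses containing b are satisfied and ¬b drops from the rest; 2 of the 2^4 = 16 assignments to the other variables satisfy what remains.
With b = False, by the same count on the reduced clause set, 6 assignments work.
(One model: a=F, b=F, c=F, d=F, e=F.)
Total: 2 + 6 = 8.

8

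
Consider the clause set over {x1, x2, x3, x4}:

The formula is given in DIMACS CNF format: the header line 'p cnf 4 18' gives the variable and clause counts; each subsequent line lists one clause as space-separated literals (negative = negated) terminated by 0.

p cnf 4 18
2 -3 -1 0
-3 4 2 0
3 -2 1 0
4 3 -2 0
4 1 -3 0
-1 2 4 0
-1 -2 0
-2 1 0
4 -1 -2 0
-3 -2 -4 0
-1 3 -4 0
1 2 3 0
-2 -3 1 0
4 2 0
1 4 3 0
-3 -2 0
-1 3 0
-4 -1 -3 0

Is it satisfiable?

Case x1 = False:
Unit clause (¬x2) forces x2 = False.
Unit clause (x3) forces x3 = True.
Unit clause (x4) forces x4 = True.
This assignment satisfies each clause.
A satisfying assignment: x1 ↦ False, x2 ↦ False, x3 ↦ True, x4 ↦ True.

Satisfiable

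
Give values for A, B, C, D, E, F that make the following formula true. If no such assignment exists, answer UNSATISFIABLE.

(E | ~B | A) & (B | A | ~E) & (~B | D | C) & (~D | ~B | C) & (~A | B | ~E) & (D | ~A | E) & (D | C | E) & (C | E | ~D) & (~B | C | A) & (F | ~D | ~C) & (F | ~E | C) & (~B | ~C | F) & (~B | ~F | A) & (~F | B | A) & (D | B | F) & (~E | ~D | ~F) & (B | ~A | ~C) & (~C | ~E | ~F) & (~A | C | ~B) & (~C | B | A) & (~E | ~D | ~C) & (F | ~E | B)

Suppose E = 0.
Suppose B = 1.
From the singleton clause (A), A = 1.
From the singleton clause (D), D = 1.
From the singleton clause (C), C = 1.
From the singleton clause (F), F = 1.
Every clause now holds.

A: 1,  B: 1,  C: 1,  D: 1,  E: 0,  F: 1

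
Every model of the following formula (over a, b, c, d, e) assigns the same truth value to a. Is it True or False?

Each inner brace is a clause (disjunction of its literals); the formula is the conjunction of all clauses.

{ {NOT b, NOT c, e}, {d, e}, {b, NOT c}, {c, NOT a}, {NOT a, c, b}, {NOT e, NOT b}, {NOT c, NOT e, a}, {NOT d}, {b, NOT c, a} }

Suppose a = true.
Unit clause (c) forces c = true.
Unit clause (b) forces b = true.
Unit clause (e) forces e = true.
Now (NOT e) is unsatisfied and unit — conflict.
So every satisfying assignment has a = False.

False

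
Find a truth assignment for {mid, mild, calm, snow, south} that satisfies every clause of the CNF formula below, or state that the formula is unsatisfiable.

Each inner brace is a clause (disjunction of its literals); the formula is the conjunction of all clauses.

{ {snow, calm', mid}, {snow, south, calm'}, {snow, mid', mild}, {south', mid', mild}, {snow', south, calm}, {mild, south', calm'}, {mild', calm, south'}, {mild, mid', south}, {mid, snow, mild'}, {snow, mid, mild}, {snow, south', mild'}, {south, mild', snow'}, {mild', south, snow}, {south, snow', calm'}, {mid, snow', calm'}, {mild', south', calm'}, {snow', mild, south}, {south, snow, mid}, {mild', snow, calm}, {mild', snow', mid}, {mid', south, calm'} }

Suppose snow = 1.
Suppose south = 1.
Suppose mid = 0.
The clause (calm') is unit, so calm = 0.
The clause (mild') is unit, so mild = 0.
All clauses are satisfied.

mid: 0,  mild: 0,  calm: 0,  snow: 1,  south: 1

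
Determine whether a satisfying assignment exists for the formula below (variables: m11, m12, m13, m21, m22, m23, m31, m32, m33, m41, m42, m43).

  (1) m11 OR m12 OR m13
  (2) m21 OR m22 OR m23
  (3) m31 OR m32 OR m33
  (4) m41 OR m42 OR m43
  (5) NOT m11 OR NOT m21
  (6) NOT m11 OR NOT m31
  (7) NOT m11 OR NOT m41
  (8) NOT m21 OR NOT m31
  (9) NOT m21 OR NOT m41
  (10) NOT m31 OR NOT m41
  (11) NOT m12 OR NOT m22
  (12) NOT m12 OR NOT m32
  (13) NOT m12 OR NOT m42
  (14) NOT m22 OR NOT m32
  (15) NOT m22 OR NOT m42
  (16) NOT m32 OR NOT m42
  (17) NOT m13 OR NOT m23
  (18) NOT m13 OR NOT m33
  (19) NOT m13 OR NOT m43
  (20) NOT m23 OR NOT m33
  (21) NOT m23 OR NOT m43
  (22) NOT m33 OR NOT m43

Case m11 = false:
Case m12 = true:
Unit clause (NOT m22) forces m22 = false.
Unit clause (NOT m32) forces m32 = false.
Unit clause (NOT m42) forces m42 = false.
Case m21 = true:
Unit clause (NOT m31) forces m31 = false.
Unit clause (m33) forces m33 = true.
Unit clause (NOT m41) forces m41 = false.
Unit clause (m43) forces m43 = true.
But (NOT m43) is also a unit clause — contradiction.
Backtrack on m21: now try m21 = false.
Unit clause (m23) forces m23 = true.
Unit clause (NOT m13) forces m13 = false.
Unit clause (NOT m33) forces m33 = false.
Unit clause (m31) forces m31 = true.
Unit clause (NOT m41) forces m41 = false.
Unit clause (m43) forces m43 = true.
But (NOT m43) is also a unit clause — contradiction.
Neither m21 = true nor m21 = false works.
Backtrack on m12: now try m12 = false.
Unit clause (m13) forces m13 = true.
Unit clause (NOT m23) forces m23 = false.
Unit clause (NOT m33) forces m33 = false.
Unit clause (NOT m43) forces m43 = false.
Case m21 = true:
Unit clause (NOT m31) forces m31 = false.
Unit clause (m32) forces m32 = true.
Unit clause (NOT m41) forces m41 = false.
Unit clause (m42) forces m42 = true.
But (NOT m42) is also a unit clause — contradiction.
Backtrack on m21: now try m21 = false.
Unit clause (m22) forces m22 = true.
Unit clause (NOT m32) forces m32 = false.
Unit clause (m31) forces m31 = true.
Unit clause (NOT m41) forces m41 = false.
Unit clause (m42) forces m42 = true.
But (NOT m42) is also a unit clause — contradiction.
Neither m21 = true nor m21 = false works.
Neither m12 = true nor m12 = false works.
Backtrack on m11: now try m11 = true.
Unit clause (NOT m21) forces m21 = false.
Unit clause (NOT m31) forces m31 = false.
Unit clause (NOT m41) forces m41 = false.
Case m22 = true:
Unit clause (NOT m12) forces m12 = false.
Unit clause (NOT m32) forces m32 = false.
Unit clause (m33) forces m33 = true.
Unit clause (NOT m42) forces m42 = false.
Unit clause (m43) forces m43 = true.
But (NOT m43) is also a unit clause — contradiction.
Backtrack on m22: now try m22 = false.
Unit clause (m23) forces m23 = true.
Unit clause (NOT m13) forces m13 = false.
Unit clause (NOT m33) forces m33 = false.
Unit clause (m32) forces m32 = true.
Unit clause (NOT m12) forces m12 = false.
Unit clause (NOT m42) forces m42 = false.
Unit clause (m43) forces m43 = true.
But (NOT m43) is also a unit clause — contradiction.
Neither m22 = true nor m22 = false works.
Neither m11 = true nor m11 = false works.
No assignment satisfies every clause.

Unsatisfiable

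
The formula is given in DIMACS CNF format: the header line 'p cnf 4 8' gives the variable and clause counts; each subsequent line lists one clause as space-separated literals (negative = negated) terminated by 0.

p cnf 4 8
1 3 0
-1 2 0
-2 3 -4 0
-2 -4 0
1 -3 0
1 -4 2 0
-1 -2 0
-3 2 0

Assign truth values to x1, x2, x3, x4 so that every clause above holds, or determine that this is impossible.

Try x1 = True.
The clause (x2) is unit, so x2 = True.
That conflicts with the unit clause (¬x2).
Undo x1 and try x1 = False.
The clause (x3) is unit, so x3 = True.
That conflicts with the unit clause (¬x3).
Both values of x1 lead to a conflict.

UNSATISFIABLE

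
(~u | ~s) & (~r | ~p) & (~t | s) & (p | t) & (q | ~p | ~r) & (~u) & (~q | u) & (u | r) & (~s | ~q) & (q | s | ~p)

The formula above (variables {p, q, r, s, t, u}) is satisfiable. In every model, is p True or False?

False

Suppose p = 1.
(~r) alone gives r = 0.
(~u) alone gives u = 0.
That conflicts with the unit clause (u).
So every satisfying assignment has p = False.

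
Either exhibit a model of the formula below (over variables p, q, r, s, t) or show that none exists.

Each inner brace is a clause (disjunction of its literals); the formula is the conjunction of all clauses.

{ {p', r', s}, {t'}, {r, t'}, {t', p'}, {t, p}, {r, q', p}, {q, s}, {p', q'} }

Unit clause (t') forces t = 0.
Unit clause (p) forces p = 1.
Unit clause (q') forces q = 0.
Unit clause (s) forces s = 1.
Every clause is now satisfied; r is unconstrained.

p ↦ 1,  q ↦ 0,  r ↦ 0,  s ↦ 1,  t ↦ 0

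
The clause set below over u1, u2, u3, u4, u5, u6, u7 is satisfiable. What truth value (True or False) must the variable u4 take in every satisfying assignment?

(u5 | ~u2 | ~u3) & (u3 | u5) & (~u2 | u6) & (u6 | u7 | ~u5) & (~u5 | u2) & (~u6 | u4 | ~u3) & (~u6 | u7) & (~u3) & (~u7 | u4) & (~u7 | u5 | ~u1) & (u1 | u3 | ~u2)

Suppose u4 = 0.
From the singleton clause (~u3), u3 = 0.
From the singleton clause (u5), u5 = 1.
From the singleton clause (u2), u2 = 1.
From the singleton clause (u6), u6 = 1.
From the singleton clause (u7), u7 = 1.
Now (~u7) is unsatisfied and unit — conflict.
So every satisfying assignment has u4 = True.

True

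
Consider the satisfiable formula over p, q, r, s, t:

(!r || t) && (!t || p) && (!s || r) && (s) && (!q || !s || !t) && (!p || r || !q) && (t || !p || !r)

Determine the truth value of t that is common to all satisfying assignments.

Suppose t = false.
From the singleton clause (!r), r = false.
From the singleton clause (!s), s = false.
Now (s) is unsatisfied and unit — conflict.
So every satisfying assignment has t = True.

True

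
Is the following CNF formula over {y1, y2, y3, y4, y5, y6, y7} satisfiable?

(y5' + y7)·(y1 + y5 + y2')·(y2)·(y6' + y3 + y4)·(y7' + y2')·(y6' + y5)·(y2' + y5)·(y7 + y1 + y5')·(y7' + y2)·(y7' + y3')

No

From the singleton clause (y2), y2 = 1.
From the singleton clause (y7'), y7 = 0.
From the singleton clause (y5'), y5 = 0.
But (y5) is also a unit clause — contradiction.
No assignment satisfies every clause.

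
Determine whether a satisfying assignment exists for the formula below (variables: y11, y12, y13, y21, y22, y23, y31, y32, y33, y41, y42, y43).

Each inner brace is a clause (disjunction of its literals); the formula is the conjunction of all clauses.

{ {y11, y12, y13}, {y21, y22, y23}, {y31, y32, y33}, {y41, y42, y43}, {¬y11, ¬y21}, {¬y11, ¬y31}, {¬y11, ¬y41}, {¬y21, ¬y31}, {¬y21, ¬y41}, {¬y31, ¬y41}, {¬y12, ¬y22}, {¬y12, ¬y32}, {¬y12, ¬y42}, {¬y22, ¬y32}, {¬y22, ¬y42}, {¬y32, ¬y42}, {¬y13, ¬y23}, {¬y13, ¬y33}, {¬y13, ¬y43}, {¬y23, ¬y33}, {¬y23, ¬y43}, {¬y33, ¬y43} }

No

Branch on y11: set y11 = False.
Branch on y12: set y12 = True.
(¬y22) alone gives y22 = False.
(¬y32) alone gives y32 = False.
(¬y42) alone gives y42 = False.
Branch on y21: set y21 = True.
(¬y31) alone gives y31 = False.
(y33) alone gives y33 = True.
(¬y41) alone gives y41 = False.
(y43) alone gives y43 = True.
Now (¬y43) is unsatisfied and unit — conflict.
Undo y21 and try y21 = False.
(y23) alone gives y23 = True.
(¬y13) alone gives y13 = False.
(¬y33) alone gives y33 = False.
(y31) alone gives y31 = True.
(¬y41) alone gives y41 = False.
(y43) alone gives y43 = True.
Now (¬y43) is unsatisfied and unit — conflict.
Either choice for y21 ends in contradiction.
Undo y12 and try y12 = False.
(y13) alone gives y13 = True.
(¬y23) alone gives y23 = False.
(¬y33) alone gives y33 = False.
(¬y43) alone gives y43 = False.
Branch on y21: set y21 = True.
(¬y31) alone gives y31 = False.
(y32) alone gives y32 = True.
(¬y41) alone gives y41 = False.
(y42) alone gives y42 = True.
Now (¬y42) is unsatisfied and unit — conflict.
Undo y21 and try y21 = False.
(y22) alone gives y22 = True.
(¬y32) alone gives y32 = False.
(y31) alone gives y31 = True.
(¬y41) alone gives y41 = False.
(y42) alone gives y42 = True.
Now (¬y42) is unsatisfied and unit — conflict.
Either choice for y21 ends in contradiction.
Either choice for y12 ends in contradiction.
Undo y11 and try y11 = True.
(¬y21) alone gives y21 = False.
(¬y31) alone gives y31 = False.
(¬y41) alone gives y41 = False.
Branch on y22: set y22 = True.
(¬y12) alone gives y12 = False.
(¬y32) alone gives y32 = False.
(y33) alone gives y33 = True.
(¬y42) alone gives y42 = False.
(y43) alone gives y43 = True.
Now (¬y43) is unsatisfied and unit — conflict.
Undo y22 and try y22 = False.
(y23) alone gives y23 = True.
(¬y13) alone gives y13 = False.
(¬y33) alone gives y33 = False.
(y32) alone gives y32 = True.
(¬y12) alone gives y12 = False.
(¬y42) alone gives y42 = False.
(y43) alone gives y43 = True.
Now (¬y43) is unsatisfied and unit — conflict.
Either choice for y22 ends in contradiction.
Either choice for y11 ends in contradiction.
No assignment satisfies every clause.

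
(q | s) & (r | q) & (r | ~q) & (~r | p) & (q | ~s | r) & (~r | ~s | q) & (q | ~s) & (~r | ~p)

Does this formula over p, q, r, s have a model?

Case q = 1:
The clause (r) is unit, so r = 1.
The clause (p) is unit, so p = 1.
Now (~p) is unsatisfied and unit — conflict.
Backtrack on q: now try q = 0.
The clause (s) is unit, so s = 1.
Now (~s) is unsatisfied and unit — conflict.
Either choice for q ends in contradiction.
No assignment satisfies every clause.

No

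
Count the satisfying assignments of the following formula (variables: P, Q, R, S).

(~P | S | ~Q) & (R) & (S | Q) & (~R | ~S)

There are 2^4 = 16 truth assignments over (P, Q, R, S).
Check each against the 4 clauses (columns in the order P, Q, R, S):
  F F F F  ✗ fails (R)
  F F F T  ✗ fails (R)
  F F T F  ✗ fails (S | Q)
  F F T T  ✗ fails (~R | ~S)
  F T F F  ✗ fails (R)
  F T F T  ✗ fails (R)
  F T T F  ✓ satisfies all
  F T T T  ✗ fails (~R | ~S)
  T F F F  ✗ fails (R)
  T F F T  ✗ fails (R)
  T F T F  ✗ fails (S | Q)
  T F T T  ✗ fails (~R | ~S)
  T T F F  ✗ fails (~P | S | ~Q)
  T T F T  ✗ fails (R)
  T T T F  ✗ fails (~P | S | ~Q)
  T T T T  ✗ fails (~R | ~S)
1 of the 16 rows is a model.

1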